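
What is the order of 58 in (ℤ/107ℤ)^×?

106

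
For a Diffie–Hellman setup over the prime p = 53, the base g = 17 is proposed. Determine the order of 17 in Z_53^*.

26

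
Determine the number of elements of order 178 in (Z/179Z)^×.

88

φ(179) = 179 − 1 = 178 = 2 · 89.
Since (Z/179Z)^× is cyclic of order 178, the number of elements of order d is φ(d) when d | 178 and 0 otherwise.
178 = 2 · 89 divides 178, and φ(178) = 88.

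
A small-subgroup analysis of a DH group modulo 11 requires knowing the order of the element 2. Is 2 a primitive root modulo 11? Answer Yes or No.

φ(11) = 11 − 1 = 10 = 2 · 5.
An element g generates (Z/11Z)^× iff g^(10/q) ≢ 1 (mod 11) for each prime q ∈ {2, 5}.
2^5 ≡ 10 (mod 11)  [q = 2: ≢ 1 ✓]
2^2 ≡ 4 (mod 11)  [q = 5: ≢ 1 ✓]
Every test exponent gives a nontrivial residue, hence 2 generates the full group.

Yes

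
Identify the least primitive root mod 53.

2

φ(53) = 53 − 1 = 52 = 2^2 · 13.
g is a primitive root iff g^(52/q) ≢ 1 (mod 53) for each prime q ∈ {2, 13}.
g = 2: 2^26 ≡ 52; 2^4 ≡ 16 — none is 1, so 2 is a primitive root.
So 2 is the smallest generator of (Z/53Z)^×.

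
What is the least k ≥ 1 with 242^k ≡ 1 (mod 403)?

ord(242) | φ(403) = φ(13·31) = (13−1)·(31−1) = 12·30 = 360 = 2^3 · 3^2 · 5.
Divisors of 360: 1, 2, 3, 4, 5, 6, 8, 9, 10, 12, 15, 18, 20, 24, 30, 36, 40, 45, 60, 72, 90, 120, 180, 360.
Test each divisor d:
242^1 ≡ 242 (mod 403)
242^2 ≡ 129 (mod 403)
242^3 ≡ 187 (mod 403)
242^4 ≡ 118 (mod 403)
242^5 ≡ 346 (mod 403)
242^6 ≡ 311 (mod 403)
242^8 ≡ 222 (mod 403)
242^9 ≡ 125 (mod 403)
242^10 ≡ 25 (mod 403)
242^12 ≡ 1 (mod 403) ✓
Therefore the multiplicative order of 242 modulo 403 is 12.

12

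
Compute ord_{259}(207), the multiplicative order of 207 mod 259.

36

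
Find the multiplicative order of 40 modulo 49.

The order of 40 must divide φ(49) = φ(7^2) = 7·(7−1) = 42 = 2 · 3 · 7.
Divisors of 42: 1, 2, 3, 6, 7, 14, 21, 42.
Compute 40^d (mod 49) for the divisors d until we hit 1:
40^1 ≡ 40 (mod 49)
40^2 ≡ 32 (mod 49)
40^3 ≡ 6 (mod 49)
40^6 ≡ 36 (mod 49)
40^7 ≡ 19 (mod 49)
40^14 ≡ 18 (mod 49)
40^21 ≡ 48 (mod 49)
40^42 ≡ 1 (mod 49) ✓
Therefore the multiplicative order of 40 modulo 49 is 42.

42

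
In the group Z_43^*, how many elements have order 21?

12

φ(43) = 43 − 1 = 42 = 2 · 3 · 7.
In a cyclic group of order 42, there are φ(d) elements of order d for each divisor d of 42, and zero for non-divisors.
21 = 3 · 7 divides 42, and φ(21) = 12.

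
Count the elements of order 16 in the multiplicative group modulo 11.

0

φ(11) = 11 − 1 = 10 = 2 · 5.
(Z/11Z)^× is cyclic (|G| = 10); a cyclic group of order m has exactly φ(d) elements of each order d | m, and none otherwise.
Since 16 ∤ 10, the count is 0.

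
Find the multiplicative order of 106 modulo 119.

4

ord(106) | φ(119) = φ(7·17) = (7−1)·(17−1) = 6·16 = 96 = 2^5 · 3.
Divisors of 96: 1, 2, 3, 4, 6, 8, 12, 16, 24, 32, 48, 96.
Compute 106^d (mod 119) for the divisors d until we hit 1:
106^1 ≡ 106 (mod 119)
106^2 ≡ 50 (mod 119)
106^3 ≡ 64 (mod 119)
106^4 ≡ 1 (mod 119) ✓
Hence ord(106) = 4.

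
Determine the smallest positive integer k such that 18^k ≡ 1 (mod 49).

3

Since 18 ∈ (Z/49Z)^×, its order divides φ(49) = φ(7^2) = 7·(7−1) = 42 = 2 · 3 · 7.
Divisors of 42: 1, 2, 3, 6, 7, 14, 21, 42.
Check 18^d mod 49 for each divisor in increasing order:
18^1 ≡ 18 (mod 49)
18^2 ≡ 30 (mod 49)
18^3 ≡ 1 (mod 49) ✓
So ord_49(18) = 3.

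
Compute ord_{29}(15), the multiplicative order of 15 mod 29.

28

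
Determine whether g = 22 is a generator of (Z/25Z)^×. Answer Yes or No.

Yes

φ(25) = φ(5^2) = 5·(5−1) = 20 = 2^2 · 5.
Test 22^(20/q) mod 25 for each prime factor q of 20:
22^10 ≡ 24 (mod 25)  [q = 2: ≢ 1 ✓]
22^4 ≡ 6 (mod 25)  [q = 5: ≢ 1 ✓]
Every test exponent gives a nontrivial residue, hence 22 generates the full group.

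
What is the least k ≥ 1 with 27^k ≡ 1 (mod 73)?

ord(27) | φ(73) = 73 − 1 = 72 = 2^3 · 3^2.
Divisors of 72: 1, 2, 3, 4, 6, 8, 9, 12, 18, 24, 36, 72.
Evaluate successive powers at the divisors of 72:
27^1 ≡ 27
27^2 ≡ 72
27^3 ≡ 46
27^4 ≡ 1
Therefore the multiplicative order of 27 modulo 73 is 4.

4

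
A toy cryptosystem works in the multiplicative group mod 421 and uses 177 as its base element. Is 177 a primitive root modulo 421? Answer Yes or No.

φ(421) = 421 − 1 = 420 = 2^2 · 3 · 5 · 7.
It suffices to check that the order of 177 is not a proper divisor of 420: compute 177^(420/q) for q ∈ {2, 3, 5, 7}.
177^210 ≡ 420 (mod 421)  [q = 2: ≢ 1 ✓]
177^140 ≡ 20 (mod 421)  [q = 3: ≢ 1 ✓]
177^84 ≡ 279 (mod 421)  [q = 5: ≢ 1 ✓]
177^60 ≡ 33 (mod 421)  [q = 7: ≢ 1 ✓]
All checks pass, so 177 has order 420 and is a primitive root modulo 421.

Yes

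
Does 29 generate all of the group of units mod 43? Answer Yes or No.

Yes

φ(43) = 43 − 1 = 42 = 2 · 3 · 7.
Test 29^(42/q) mod 43 for each prime factor q of 42:
29^21 ≡ 42 (mod 43)  [q = 2: ≢ 1 ✓]
29^14 ≡ 6 (mod 43)  [q = 3: ≢ 1 ✓]
29^6 ≡ 21 (mod 43)  [q = 7: ≢ 1 ✓]
All checks pass, so 29 has order 42 and is a primitive root modulo 43.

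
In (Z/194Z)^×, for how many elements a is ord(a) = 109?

0

φ(194) = φ(2)·φ(97) = 1·96 = 96 = 2^5 · 3.
In a cyclic group of order 96, there are φ(d) elements of order d for each divisor d of 96, and zero for non-divisors.
Since 109 ∤ 96, the count is 0.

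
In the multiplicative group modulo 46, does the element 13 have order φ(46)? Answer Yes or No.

φ(46) = φ(2)·φ(23) = 1·22 = 22 = 2 · 11.
An element g generates (Z/46Z)^× iff g^(22/q) ≢ 1 (mod 46) for each prime q ∈ {2, 11}.
13^11 ≡ 1 (mod 46)  [q = 2: ≡ 1 ✗]
13^2 ≡ 31 (mod 46)  [q = 11: ≢ 1 ✓]
Since 13^11 ≡ 1, the order of 13 divides 11 < 22, so 13 is not a primitive root.

No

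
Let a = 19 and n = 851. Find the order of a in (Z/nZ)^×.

396

By Lagrange's theorem, ord_851(19) divides φ(851) = φ(23·37) = (23−1)·(37−1) = 22·36 = 792 = 2^3 · 3^2 · 11.
Divisors of 792: 1, 2, 3, 4, 6, 8, 9, 11, 12, 18, 22, 24, 33, 36, 44, 66, 72, 88, 99, 132, 198, 264, 396, 792.
Evaluate successive powers at the divisors of 792:
19^1 ≡ 19
19^2 ≡ 361
19^3 ≡ 51
19^4 ≡ 118
19^6 ≡ 48
19^8 ≡ 308
19^9 ≡ 746
19^11 ≡ 390
19^12 ≡ 602
19^18 ≡ 813
19^22 ≡ 622
19^24 ≡ 729
19^33 ≡ 45
19^36 ≡ 593
19^44 ≡ 530
19^66 ≡ 323
19^72 ≡ 186
19^88 ≡ 70
19^99 ≡ 68
19^132 ≡ 507
19^198 ≡ 369
19^264 ≡ 47
19^396 ≡ 1
So ord_851(19) = 396.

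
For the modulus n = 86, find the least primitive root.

3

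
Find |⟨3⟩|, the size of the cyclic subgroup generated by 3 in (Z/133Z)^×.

18

Since 3 ∈ (Z/133Z)^×, its order divides φ(133) = φ(7·19) = (7−1)·(19−1) = 6·18 = 108 = 2^2 · 3^3.
Divisors of 108: 1, 2, 3, 4, 6, 9, 12, 18, 27, 36, 54, 108.
Check 3^d mod 133 for each divisor in increasing order:
3^1 ≡ 3
3^2 ≡ 9
3^3 ≡ 27
3^4 ≡ 81
3^6 ≡ 64
3^9 ≡ 132
3^12 ≡ 106
3^18 ≡ 1
Therefore the multiplicative order of 3 modulo 133 is 18.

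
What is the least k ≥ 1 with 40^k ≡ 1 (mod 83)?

41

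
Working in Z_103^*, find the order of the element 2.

51

By Lagrange's theorem, ord_103(2) divides φ(103) = 103 − 1 = 102 = 2 · 3 · 17.
Divisors of 102: 1, 2, 3, 6, 17, 34, 51, 102.
Test each divisor d:
2^1 ≡ 2 (mod 103)
2^2 ≡ 4 (mod 103)
2^3 ≡ 8 (mod 103)
2^6 ≡ 64 (mod 103)
2^17 ≡ 56 (mod 103)
2^34 ≡ 46 (mod 103)
2^51 ≡ 1 (mod 103) ✓
Therefore the multiplicative order of 2 modulo 103 is 51.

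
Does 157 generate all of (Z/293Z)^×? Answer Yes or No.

Yes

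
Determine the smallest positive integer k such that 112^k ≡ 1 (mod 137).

68

The order of 112 must divide φ(137) = 137 − 1 = 136 = 2^3 · 17.
Divisors of 136: 1, 2, 4, 8, 17, 34, 68, 136.
Evaluate successive powers at the divisors of 136:
112^1 ≡ 112 (mod 137)
112^2 ≡ 77 (mod 137)
112^4 ≡ 38 (mod 137)
112^8 ≡ 74 (mod 137)
112^17 ≡ 100 (mod 137)
112^34 ≡ 136 (mod 137)
112^68 ≡ 1 (mod 137) ✓
Therefore the multiplicative order of 112 modulo 137 is 68.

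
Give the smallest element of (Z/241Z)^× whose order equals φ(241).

7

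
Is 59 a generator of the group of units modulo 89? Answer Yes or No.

φ(89) = 89 − 1 = 88 = 2^3 · 11.
Test 59^(88/q) mod 89 for each prime factor q of 88:
59^44 ≡ 88 (mod 89)  [q = 2: ≢ 1 ✓]
59^8 ≡ 32 (mod 89)  [q = 11: ≢ 1 ✓]
Every test exponent gives a nontrivial residue, hence 59 generates the full group.

Yes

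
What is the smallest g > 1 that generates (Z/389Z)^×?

2

φ(389) = 389 − 1 = 388 = 2^2 · 97.
Test candidates g = 2, 3, … against the prime factors q ∈ {2, 97} of φ(389): g is a generator iff g^(388/q) ≢ 1 for every such q.
g = 2: 2^194 ≡ 388; 2^4 ≡ 16 — none is 1, so 2 is a primitive root.
Hence the least primitive root of 389 is 2.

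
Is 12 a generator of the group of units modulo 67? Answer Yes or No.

Yes

φ(67) = 67 − 1 = 66 = 2 · 3 · 11.
Test 12^(66/q) mod 67 for each prime factor q of 66:
12^33 ≡ 66 (mod 67)  [q = 2: ≢ 1 ✓]
12^22 ≡ 29 (mod 67)  [q = 3: ≢ 1 ✓]
12^6 ≡ 62 (mod 67)  [q = 11: ≢ 1 ✓]
None equal 1, so ord_67(12) = 66: 12 is a primitive root.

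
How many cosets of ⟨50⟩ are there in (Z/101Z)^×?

ord(50) | φ(101) = 101 − 1 = 100 = 2^2 · 5^2.
Divisors of 100: 1, 2, 4, 5, 10, 20, 25, 50, 100.
Evaluate successive powers at the divisors of 100:
50^1 ≡ 50 (mod 101)
50^2 ≡ 76 (mod 101)
50^4 ≡ 19 (mod 101)
50^5 ≡ 41 (mod 101)
50^10 ≡ 65 (mod 101)
50^20 ≡ 84 (mod 101)
50^25 ≡ 10 (mod 101)
50^50 ≡ 100 (mod 101)
50^100 ≡ 1 (mod 101) ✓
So ord_101(50) = 100, hence |⟨50⟩| = 100.
[(Z/101Z)^× : ⟨50⟩] = 100/100 = 1.

1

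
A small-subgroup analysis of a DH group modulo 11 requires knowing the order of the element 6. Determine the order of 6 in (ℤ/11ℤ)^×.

By Lagrange's theorem, ord_11(6) divides φ(11) = 11 − 1 = 10 = 2 · 5.
Divisors of 10: 1, 2, 5, 10.
Check 6^d mod 11 for each divisor in increasing order:
6^1 ≡ 6
6^2 ≡ 3
6^5 ≡ 10
6^10 ≡ 1
Hence ord(6) = 10.

10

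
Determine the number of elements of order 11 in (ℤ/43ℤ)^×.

0

φ(43) = 43 − 1 = 42 = 2 · 3 · 7.
(Z/43Z)^× is cyclic (|G| = 42); a cyclic group of order m has exactly φ(d) elements of each order d | m, and none otherwise.
Here 42 is not a multiple of 11, so there are no elements of order 11.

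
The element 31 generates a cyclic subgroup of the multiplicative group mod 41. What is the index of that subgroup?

4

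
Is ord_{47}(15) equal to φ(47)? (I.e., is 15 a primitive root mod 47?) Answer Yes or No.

Yes

φ(47) = 47 − 1 = 46 = 2 · 23.
15 is a primitive root mod 47 iff 15^(φ(47)/q) ≢ 1 for every prime q | φ(47), i.e. q ∈ {2, 23}.
15^23 ≡ 46 (mod 47)  [q = 2: ≢ 1 ✓]
15^2 ≡ 37 (mod 47)  [q = 23: ≢ 1 ✓]
All checks pass, so 15 has order 46 and is a primitive root modulo 47.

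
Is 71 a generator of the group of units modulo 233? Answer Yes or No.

No

φ(233) = 233 − 1 = 232 = 2^3 · 29.
71 is a primitive root mod 233 iff 71^(φ(233)/q) ≢ 1 for every prime q | φ(233), i.e. q ∈ {2, 29}.
71^116 ≡ 1 (mod 233)  [q = 2: ≡ 1 ✗]
71^8 ≡ 4 (mod 233)  [q = 29: ≢ 1 ✓]
Since 71^116 ≡ 1, the order of 71 divides 116 < 232, so 71 is not a primitive root.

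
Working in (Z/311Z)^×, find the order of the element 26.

155

By Lagrange's theorem, ord_311(26) divides φ(311) = 311 − 1 = 310 = 2 · 5 · 31.
Divisors of 310: 1, 2, 5, 10, 31, 62, 155, 310.
Compute 26^d (mod 311) for the divisors d until we hit 1:
26^1 ≡ 26 (mod 311)
26^2 ≡ 54 (mod 311)
26^5 ≡ 243 (mod 311)
26^10 ≡ 270 (mod 311)
26^31 ≡ 36 (mod 311)
26^62 ≡ 52 (mod 311)
26^155 ≡ 1 (mod 311) ✓
Hence ord(26) = 155.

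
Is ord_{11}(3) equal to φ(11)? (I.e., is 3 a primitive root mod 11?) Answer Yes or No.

No

φ(11) = 11 − 1 = 10 = 2 · 5.
An element g generates (Z/11Z)^× iff g^(10/q) ≢ 1 (mod 11) for each prime q ∈ {2, 5}.
3^5 ≡ 1 (mod 11)  [q = 2: ≡ 1 ✗]
3^2 ≡ 9 (mod 11)  [q = 5: ≢ 1 ✓]
The check at q = 2 fails, so 3 generates a proper subgroup.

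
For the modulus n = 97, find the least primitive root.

5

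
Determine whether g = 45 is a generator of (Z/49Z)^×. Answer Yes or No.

φ(49) = φ(7^2) = 7·(7−1) = 42 = 2 · 3 · 7.
An element g generates (Z/49Z)^× iff g^(42/q) ≢ 1 (mod 49) for each prime q ∈ {2, 3, 7}.
45^21 ≡ 48 (mod 49)  [q = 2: ≢ 1 ✓]
45^14 ≡ 30 (mod 49)  [q = 3: ≢ 1 ✓]
45^6 ≡ 29 (mod 49)  [q = 7: ≢ 1 ✓]
All checks pass, so 45 has order 42 and is a primitive root modulo 49.

Yes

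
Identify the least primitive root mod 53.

2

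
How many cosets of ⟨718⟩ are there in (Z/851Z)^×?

ord(718) | φ(851) = φ(23·37) = (23−1)·(37−1) = 22·36 = 792 = 2^3 · 3^2 · 11.
Divisors of 792: 1, 2, 3, 4, 6, 8, 9, 11, 12, 18, 22, 24, 33, 36, 44, 66, 72, 88, 99, 132, 198, 264, 396, 792.
Check 718^d mod 851 for each divisor in increasing order:
718^1 ≡ 718 (mod 851)
718^2 ≡ 669 (mod 851)
718^3 ≡ 378 (mod 851)
718^4 ≡ 786 (mod 851)
718^6 ≡ 767 (mod 851)
718^8 ≡ 821 (mod 851)
718^9 ≡ 586 (mod 851)
718^11 ≡ 574 (mod 851)
718^12 ≡ 248 (mod 851)
718^18 ≡ 443 (mod 851)
718^22 ≡ 139 (mod 851)
718^24 ≡ 232 (mod 851)
718^33 ≡ 643 (mod 851)
718^36 ≡ 519 (mod 851)
718^44 ≡ 599 (mod 851)
718^66 ≡ 714 (mod 851)
718^72 ≡ 445 (mod 851)
718^88 ≡ 530 (mod 851)
718^99 ≡ 413 (mod 851)
718^132 ≡ 47 (mod 851)
718^198 ≡ 369 (mod 851)
718^264 ≡ 507 (mod 851)
718^396 ≡ 1 (mod 851) ✓
So ord_851(718) = 396, hence |⟨718⟩| = 396.
The index is φ(851) / ord(718) = 792 / 396 = 2.

2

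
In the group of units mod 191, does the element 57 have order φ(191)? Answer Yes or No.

Yes

φ(191) = 191 − 1 = 190 = 2 · 5 · 19.
It suffices to check that the order of 57 is not a proper divisor of 190: compute 57^(190/q) for q ∈ {2, 5, 19}.
57^95 ≡ 190 (mod 191)  [q = 2: ≢ 1 ✓]
57^38 ≡ 184 (mod 191)  [q = 5: ≢ 1 ✓]
57^10 ≡ 32 (mod 191)  [q = 19: ≢ 1 ✓]
All checks pass, so 57 has order 190 and is a primitive root modulo 191.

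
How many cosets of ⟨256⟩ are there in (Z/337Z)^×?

By Lagrange's theorem, ord_337(256) divides φ(337) = 337 − 1 = 336 = 2^4 · 3 · 7.
Divisors of 336: 1, 2, 3, 4, 6, 7, 8, 12, 14, 16, 21, 24, 28, 42, 48, 56, 84, 112, 168, 336.
Compute 256^d (mod 337) for the divisors d until we hit 1:
256^1 ≡ 256
256^2 ≡ 158
256^3 ≡ 8
256^4 ≡ 26
256^6 ≡ 64
256^7 ≡ 208
256^8 ≡ 2
256^12 ≡ 52
256^14 ≡ 128
256^16 ≡ 4
256^21 ≡ 1
Thus |⟨256⟩| = ord(256) = 21.
[(Z/337Z)^× : ⟨256⟩] = 336/21 = 16.

16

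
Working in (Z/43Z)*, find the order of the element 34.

By Lagrange's theorem, ord_43(34) divides φ(43) = 43 − 1 = 42 = 2 · 3 · 7.
Divisors of 42: 1, 2, 3, 6, 7, 14, 21, 42.
Evaluate successive powers at the divisors of 42:
34^1 ≡ 34 (mod 43)
34^2 ≡ 38 (mod 43)
34^3 ≡ 2 (mod 43)
34^6 ≡ 4 (mod 43)
34^7 ≡ 7 (mod 43)
34^14 ≡ 6 (mod 43)
34^21 ≡ 42 (mod 43)
34^42 ≡ 1 (mod 43) ✓
The smallest such exponent is 42, so the order of 34 is 42.

42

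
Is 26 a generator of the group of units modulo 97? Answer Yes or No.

φ(97) = 97 − 1 = 96 = 2^5 · 3.
It suffices to check that the order of 26 is not a proper divisor of 96: compute 26^(96/q) for q ∈ {2, 3}.
26^48 ≡ 96 (mod 97)  [q = 2: ≢ 1 ✓]
26^32 ≡ 61 (mod 97)  [q = 3: ≢ 1 ✓]
All checks pass, so 26 has order 96 and is a primitive root modulo 97.

Yes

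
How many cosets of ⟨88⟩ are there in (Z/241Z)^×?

The order of 88 must divide φ(241) = 241 − 1 = 240 = 2^4 · 3 · 5.
Divisors of 240: 1, 2, 3, 4, 5, 6, 8, 10, 12, 15, 16, 20, 24, 30, 40, 48, 60, 80, 120, 240.
Evaluate successive powers at the divisors of 240:
88^1 ≡ 88
88^2 ≡ 32
88^3 ≡ 165
88^4 ≡ 60
88^5 ≡ 219
88^6 ≡ 233
88^8 ≡ 226
88^10 ≡ 2
88^12 ≡ 64
88^15 ≡ 197
88^16 ≡ 225
88^20 ≡ 4
88^24 ≡ 240
88^30 ≡ 8
88^40 ≡ 16
88^48 ≡ 1
Thus |⟨88⟩| = ord(88) = 48.
Index = |(Z/241Z)^×| / |⟨88⟩| = 240 / 48 = 5.

5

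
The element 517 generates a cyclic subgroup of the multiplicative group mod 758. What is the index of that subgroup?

54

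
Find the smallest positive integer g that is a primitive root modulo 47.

5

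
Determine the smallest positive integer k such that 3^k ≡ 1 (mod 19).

ord(3) | φ(19) = 19 − 1 = 18 = 2 · 3^2.
Divisors of 18: 1, 2, 3, 6, 9, 18.
Evaluate successive powers at the divisors of 18:
3^1 ≡ 3 (mod 19)
3^2 ≡ 9 (mod 19)
3^3 ≡ 8 (mod 19)
3^6 ≡ 7 (mod 19)
3^9 ≡ 18 (mod 19)
3^18 ≡ 1 (mod 19) ✓
So ord_19(3) = 18.

18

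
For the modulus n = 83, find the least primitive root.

2

φ(83) = 83 − 1 = 82 = 2 · 41.
g is a primitive root iff g^(82/q) ≢ 1 (mod 83) for each prime q ∈ {2, 41}.
g = 2: 2^41 ≡ 82; 2^2 ≡ 4 — none is 1, so 2 is a primitive root.
Hence the least primitive root of 83 is 2.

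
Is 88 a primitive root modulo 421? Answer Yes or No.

Yes

φ(421) = 421 − 1 = 420 = 2^2 · 3 · 5 · 7.
An element g generates (Z/421Z)^× iff g^(420/q) ≢ 1 (mod 421) for each prime q ∈ {2, 3, 5, 7}.
88^210 ≡ 420 (mod 421)  [q = 2: ≢ 1 ✓]
88^140 ≡ 400 (mod 421)  [q = 3: ≢ 1 ✓]
88^84 ≡ 252 (mod 421)  [q = 5: ≢ 1 ✓]
88^60 ≡ 370 (mod 421)  [q = 7: ≢ 1 ✓]
Every test exponent gives a nontrivial residue, hence 88 generates the full group.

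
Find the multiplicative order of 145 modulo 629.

The order of 145 must divide φ(629) = φ(17·37) = (17−1)·(37−1) = 16·36 = 576 = 2^6 · 3^2.
Divisors of 576: 1, 2, 3, 4, 6, 8, 9, 12, 16, 18, 24, 32, 36, 48, 64, 72, 96, 144, 192, 288, 576.
Check 145^d mod 629 for each divisor in increasing order:
145^1 ≡ 145 (mod 629)
145^2 ≡ 268 (mod 629)
145^3 ≡ 491 (mod 629)
145^4 ≡ 118 (mod 629)
145^6 ≡ 174 (mod 629)
145^8 ≡ 86 (mod 629)
145^9 ≡ 519 (mod 629)
145^12 ≡ 84 (mod 629)
145^16 ≡ 477 (mod 629)
145^18 ≡ 149 (mod 629)
145^24 ≡ 137 (mod 629)
145^32 ≡ 460 (mod 629)
145^36 ≡ 186 (mod 629)
145^48 ≡ 528 (mod 629)
145^64 ≡ 256 (mod 629)
145^72 ≡ 1 (mod 629) ✓
Therefore the multiplicative order of 145 modulo 629 is 72.

72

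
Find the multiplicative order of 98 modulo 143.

12

The order of 98 must divide φ(143) = φ(11·13) = (11−1)·(13−1) = 10·12 = 120 = 2^3 · 3 · 5.
Divisors of 120: 1, 2, 3, 4, 5, 6, 8, 10, 12, 15, 20, 24, 30, 40, 60, 120.
Compute 98^d (mod 143) for the divisors d until we hit 1:
98^1 ≡ 98 (mod 143)
98^2 ≡ 23 (mod 143)
98^3 ≡ 109 (mod 143)
98^4 ≡ 100 (mod 143)
98^5 ≡ 76 (mod 143)
98^6 ≡ 12 (mod 143)
98^8 ≡ 133 (mod 143)
98^10 ≡ 56 (mod 143)
98^12 ≡ 1 (mod 143) ✓
The smallest such exponent is 12, so the order of 98 is 12.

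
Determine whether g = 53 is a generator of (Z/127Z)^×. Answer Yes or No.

Yes

φ(127) = 127 − 1 = 126 = 2 · 3^2 · 7.
Test 53^(126/q) mod 127 for each prime factor q of 126:
53^63 ≡ 126 (mod 127)  [q = 2: ≢ 1 ✓]
53^42 ≡ 19 (mod 127)  [q = 3: ≢ 1 ✓]
53^18 ≡ 16 (mod 127)  [q = 7: ≢ 1 ✓]
None equal 1, so ord_127(53) = 126: 53 is a primitive root.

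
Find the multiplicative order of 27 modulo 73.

4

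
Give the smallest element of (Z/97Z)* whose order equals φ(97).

φ(97) = 97 − 1 = 96 = 2^5 · 3.
Test candidates g = 2, 3, … against the prime factors q ∈ {2, 3} of φ(97): g is a generator iff g^(96/q) ≢ 1 for every such q.
g = 2: 2^48 ≡ 1 — hits 1, so not a primitive root.
g = 3: 3^48 ≡ 1 — hits 1, so not a primitive root.
g = 4: 4^48 ≡ 1 — hits 1, so not a primitive root.
g = 5: 5^48 ≡ 96; 5^32 ≡ 35 — none is 1, so 5 is a primitive root.
So 5 is the smallest generator of (Z/97Z)^×.

5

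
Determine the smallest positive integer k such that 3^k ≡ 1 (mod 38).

18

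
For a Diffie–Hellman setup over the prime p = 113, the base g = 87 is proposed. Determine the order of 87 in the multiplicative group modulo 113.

56

The order of 87 must divide φ(113) = 113 − 1 = 112 = 2^4 · 7.
Divisors of 112: 1, 2, 4, 7, 8, 14, 16, 28, 56, 112.
Compute 87^d (mod 113) for the divisors d until we hit 1:
87^1 ≡ 87 (mod 113)
87^2 ≡ 111 (mod 113)
87^4 ≡ 4 (mod 113)
87^7 ≡ 95 (mod 113)
87^8 ≡ 16 (mod 113)
87^14 ≡ 98 (mod 113)
87^16 ≡ 30 (mod 113)
87^28 ≡ 112 (mod 113)
87^56 ≡ 1 (mod 113) ✓
So ord_113(87) = 56.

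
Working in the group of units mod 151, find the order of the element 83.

The order of 83 must divide φ(151) = 151 − 1 = 150 = 2 · 3 · 5^2.
Divisors of 150: 1, 2, 3, 5, 6, 10, 15, 25, 30, 50, 75, 150.
Check 83^d mod 151 for each divisor in increasing order:
83^1 ≡ 83 (mod 151)
83^2 ≡ 94 (mod 151)
83^3 ≡ 101 (mod 151)
83^5 ≡ 132 (mod 151)
83^6 ≡ 84 (mod 151)
83^10 ≡ 59 (mod 151)
83^15 ≡ 87 (mod 151)
83^25 ≡ 150 (mod 151)
83^30 ≡ 19 (mod 151)
83^50 ≡ 1 (mod 151) ✓
Therefore the multiplicative order of 83 modulo 151 is 50.

50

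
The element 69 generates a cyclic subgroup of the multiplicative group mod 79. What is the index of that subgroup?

3

The order of 69 must divide φ(79) = 79 − 1 = 78 = 2 · 3 · 13.
Divisors of 78: 1, 2, 3, 6, 13, 26, 39, 78.
Evaluate successive powers at the divisors of 78:
69^1 ≡ 69 (mod 79)
69^2 ≡ 21 (mod 79)
69^3 ≡ 27 (mod 79)
69^6 ≡ 18 (mod 79)
69^13 ≡ 78 (mod 79)
69^26 ≡ 1 (mod 79) ✓
The order of 69 is 26, so the subgroup it generates has 26 elements.
The index is φ(79) / ord(69) = 78 / 26 = 3.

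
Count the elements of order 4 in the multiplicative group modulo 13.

2

φ(13) = 13 − 1 = 12 = 2^2 · 3.
In a cyclic group of order 12, there are φ(d) elements of order d for each divisor d of 12, and zero for non-divisors.
4 = 2^2 divides 12, and φ(4) = 2.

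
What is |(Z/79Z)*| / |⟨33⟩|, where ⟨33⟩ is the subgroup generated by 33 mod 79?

The order of 33 must divide φ(79) = 79 − 1 = 78 = 2 · 3 · 13.
Divisors of 78: 1, 2, 3, 6, 13, 26, 39, 78.
Evaluate successive powers at the divisors of 78:
33^1 ≡ 33 (mod 79)
33^2 ≡ 62 (mod 79)
33^3 ≡ 71 (mod 79)
33^6 ≡ 64 (mod 79)
33^13 ≡ 78 (mod 79)
33^26 ≡ 1 (mod 79) ✓
The order of 33 is 26, so the subgroup it generates has 26 elements.
[(Z/79Z)^× : ⟨33⟩] = 78/26 = 3.

3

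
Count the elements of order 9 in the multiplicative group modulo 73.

6

φ(73) = 73 − 1 = 72 = 2^3 · 3^2.
(Z/73Z)^× is cyclic (|G| = 72); a cyclic group of order m has exactly φ(d) elements of each order d | m, and none otherwise.
9 = 3^2 divides 72, and φ(9) = 6.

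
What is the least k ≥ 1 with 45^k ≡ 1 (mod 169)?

156

The order of 45 must divide φ(169) = φ(13^2) = 13·(13−1) = 156 = 2^2 · 3 · 13.
Divisors of 156: 1, 2, 3, 4, 6, 12, 13, 26, 39, 52, 78, 156.
Test each divisor d:
45^1 ≡ 45 (mod 169)
45^2 ≡ 166 (mod 169)
45^3 ≡ 34 (mod 169)
45^4 ≡ 9 (mod 169)
45^6 ≡ 142 (mod 169)
45^12 ≡ 53 (mod 169)
45^13 ≡ 19 (mod 169)
45^26 ≡ 23 (mod 169)
45^39 ≡ 99 (mod 169)
45^52 ≡ 22 (mod 169)
45^78 ≡ 168 (mod 169)
45^156 ≡ 1 (mod 169) ✓
So ord_169(45) = 156.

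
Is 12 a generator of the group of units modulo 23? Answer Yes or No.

No

φ(23) = 23 − 1 = 22 = 2 · 11.
12 is a primitive root mod 23 iff 12^(φ(23)/q) ≢ 1 for every prime q | φ(23), i.e. q ∈ {2, 11}.
12^11 ≡ 1 (mod 23)  [q = 2: ≡ 1 ✗]
12^2 ≡ 6 (mod 23)  [q = 11: ≢ 1 ✓]
12^11 ≡ 1 shows ord(12) | 11, strictly less than φ(23); not a primitive root.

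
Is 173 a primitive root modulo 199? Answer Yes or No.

φ(199) = 199 − 1 = 198 = 2 · 3^2 · 11.
It suffices to check that the order of 173 is not a proper divisor of 198: compute 173^(198/q) for q ∈ {2, 3, 11}.
173^99 ≡ 198 (mod 199)  [q = 2: ≢ 1 ✓]
173^66 ≡ 92 (mod 199)  [q = 3: ≢ 1 ✓]
173^18 ≡ 139 (mod 199)  [q = 11: ≢ 1 ✓]
All checks pass, so 173 has order 198 and is a primitive root modulo 199.

Yes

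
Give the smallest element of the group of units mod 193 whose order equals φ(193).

φ(193) = 193 − 1 = 192 = 2^6 · 3.
Test candidates g = 2, 3, … against the prime factors q ∈ {2, 3} of φ(193): g is a generator iff g^(192/q) ≢ 1 for every such q.
g = 2: 2^96 ≡ 1 — hits 1, so not a primitive root.
g = 3: 3^96 ≡ 1 — hits 1, so not a primitive root.
g = 4: 4^96 ≡ 1 — hits 1, so not a primitive root.
g = 5: 5^96 ≡ 192; 5^64 ≡ 84 — none is 1, so 5 is a primitive root.
Hence the least primitive root of 193 is 5.

5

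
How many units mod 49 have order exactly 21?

12

φ(49) = φ(7^2) = 7·(7−1) = 42 = 2 · 3 · 7.
Since (Z/49Z)^× is cyclic of order 42, the number of elements of order d is φ(d) when d | 42 and 0 otherwise.
21 = 3 · 7 divides 42, and φ(21) = 12.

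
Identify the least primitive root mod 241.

7

φ(241) = 241 − 1 = 240 = 2^4 · 3 · 5.
g is a primitive root iff g^(240/q) ≢ 1 (mod 241) for each prime q ∈ {2, 3, 5}.
g = 2: 2^120 ≡ 1 — hits 1, so not a primitive root.
g = 3: 3^120 ≡ 1 — hits 1, so not a primitive root.
g = 4: 4^120 ≡ 1 — hits 1, so not a primitive root.
g = 5: 5^120 ≡ 1 — hits 1, so not a primitive root.
g = 6: 6^120 ≡ 1 — hits 1, so not a primitive root.
g = 7: 7^120 ≡ 240; 7^80 ≡ 15; 7^48 ≡ 91 — none is 1, so 7 is a primitive root.
So 7 is the smallest generator of (Z/241Z)^×.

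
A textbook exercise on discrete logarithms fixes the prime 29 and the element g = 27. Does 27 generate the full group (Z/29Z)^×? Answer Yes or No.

φ(29) = 29 − 1 = 28 = 2^2 · 7.
27 is a primitive root mod 29 iff 27^(φ(29)/q) ≢ 1 for every prime q | φ(29), i.e. q ∈ {2, 7}.
27^14 ≡ 28 (mod 29)  [q = 2: ≢ 1 ✓]
27^4 ≡ 16 (mod 29)  [q = 7: ≢ 1 ✓]
Every test exponent gives a nontrivial residue, hence 27 generates the full group.

Yes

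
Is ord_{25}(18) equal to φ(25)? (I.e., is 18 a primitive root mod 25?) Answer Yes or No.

No

φ(25) = φ(5^2) = 5·(5−1) = 20 = 2^2 · 5.
18 is a primitive root mod 25 iff 18^(φ(25)/q) ≢ 1 for every prime q | φ(25), i.e. q ∈ {2, 5}.
18^10 ≡ 24 (mod 25)  [q = 2: ≢ 1 ✓]
18^4 ≡ 1 (mod 25)  [q = 5: ≡ 1 ✗]
The check at q = 5 fails, so 18 generates a proper subgroup.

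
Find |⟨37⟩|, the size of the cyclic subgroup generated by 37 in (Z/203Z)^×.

84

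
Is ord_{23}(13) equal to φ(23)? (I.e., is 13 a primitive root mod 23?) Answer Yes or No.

No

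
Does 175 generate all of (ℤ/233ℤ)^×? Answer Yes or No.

φ(233) = 233 − 1 = 232 = 2^3 · 29.
An element g generates (Z/233Z)^× iff g^(232/q) ≢ 1 (mod 233) for each prime q ∈ {2, 29}.
175^116 ≡ 1 (mod 233)  [q = 2: ≡ 1 ✗]
175^8 ≡ 37 (mod 233)  [q = 29: ≢ 1 ✓]
175^116 ≡ 1 shows ord(175) | 116, strictly less than φ(233); not a primitive root.

No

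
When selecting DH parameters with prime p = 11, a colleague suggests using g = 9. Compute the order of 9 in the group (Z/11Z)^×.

ord(9) | φ(11) = 11 − 1 = 10 = 2 · 5.
Divisors of 10: 1, 2, 5, 10.
Test each divisor d:
9^1 ≡ 9
9^2 ≡ 4
9^5 ≡ 1
The smallest such exponent is 5, so the order of 9 is 5.

5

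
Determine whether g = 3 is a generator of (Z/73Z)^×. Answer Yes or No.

No

φ(73) = 73 − 1 = 72 = 2^3 · 3^2.
Test 3^(72/q) mod 73 for each prime factor q of 72:
3^36 ≡ 1 (mod 73)  [q = 2: ≡ 1 ✗]
3^24 ≡ 1 (mod 73)  [q = 3: ≡ 1 ✗]
Since 3^36 ≡ 1, the order of 3 divides 36 < 72, so 3 is not a primitive root.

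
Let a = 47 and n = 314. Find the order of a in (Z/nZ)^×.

39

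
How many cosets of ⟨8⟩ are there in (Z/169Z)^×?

Since 8 ∈ (Z/169Z)^×, its order divides φ(169) = φ(13^2) = 13·(13−1) = 156 = 2^2 · 3 · 13.
Divisors of 156: 1, 2, 3, 4, 6, 12, 13, 26, 39, 52, 78, 156.
Test each divisor d:
8^1 ≡ 8 (mod 169)
8^2 ≡ 64 (mod 169)
8^3 ≡ 5 (mod 169)
8^4 ≡ 40 (mod 169)
8^6 ≡ 25 (mod 169)
8^12 ≡ 118 (mod 169)
8^13 ≡ 99 (mod 169)
8^26 ≡ 168 (mod 169)
8^39 ≡ 70 (mod 169)
8^52 ≡ 1 (mod 169) ✓
So ord_169(8) = 52, hence |⟨8⟩| = 52.
Index = |(Z/169Z)^×| / |⟨8⟩| = 156 / 52 = 3.

3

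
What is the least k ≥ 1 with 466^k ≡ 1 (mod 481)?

ord(466) | φ(481) = φ(13·37) = (13−1)·(37−1) = 12·36 = 432 = 2^4 · 3^3.
Divisors of 432: 1, 2, 3, 4, 6, 8, 9, 12, 16, 18, 24, 27, 36, 48, 54, 72, 108, 144, 216, 432.
Test each divisor d:
466^1 ≡ 466 (mod 481)
466^2 ≡ 225 (mod 481)
466^3 ≡ 473 (mod 481)
466^4 ≡ 120 (mod 481)
466^6 ≡ 64 (mod 481)
466^8 ≡ 451 (mod 481)
466^9 ≡ 450 (mod 481)
466^12 ≡ 248 (mod 481)
466^16 ≡ 419 (mod 481)
466^18 ≡ 480 (mod 481)
466^24 ≡ 417 (mod 481)
466^27 ≡ 31 (mod 481)
466^36 ≡ 1 (mod 481) ✓
Therefore the multiplicative order of 466 modulo 481 is 36.

36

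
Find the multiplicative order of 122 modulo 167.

83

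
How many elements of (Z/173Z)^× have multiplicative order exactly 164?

0

φ(173) = 173 − 1 = 172 = 2^2 · 43.
Since (Z/173Z)^× is cyclic of order 172, the number of elements of order d is φ(d) when d | 172 and 0 otherwise.
Here 172 is not a multiple of 164, so there are no elements of order 164.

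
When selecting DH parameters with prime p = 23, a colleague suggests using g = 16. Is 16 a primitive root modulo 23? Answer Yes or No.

φ(23) = 23 − 1 = 22 = 2 · 11.
Test 16^(22/q) mod 23 for each prime factor q of 22:
16^11 ≡ 1 (mod 23)  [q = 2: ≡ 1 ✗]
16^2 ≡ 3 (mod 23)  [q = 11: ≢ 1 ✓]
16^11 ≡ 1 shows ord(16) | 11, strictly less than φ(23); not a primitive root.

No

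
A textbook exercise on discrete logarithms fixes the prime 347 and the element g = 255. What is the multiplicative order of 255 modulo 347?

173

ord(255) | φ(347) = 347 − 1 = 346 = 2 · 173.
Divisors of 346: 1, 2, 173, 346.
Compute 255^d (mod 347) for the divisors d until we hit 1:
255^1 ≡ 255 (mod 347)
255^2 ≡ 136 (mod 347)
255^173 ≡ 1 (mod 347) ✓
Therefore the multiplicative order of 255 modulo 347 is 173.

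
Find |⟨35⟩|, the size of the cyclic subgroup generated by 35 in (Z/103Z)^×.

102

Since 35 ∈ (Z/103Z)^×, its order divides φ(103) = 103 − 1 = 102 = 2 · 3 · 17.
Divisors of 102: 1, 2, 3, 6, 17, 34, 51, 102.
Check 35^d mod 103 for each divisor in increasing order:
35^1 ≡ 35 (mod 103)
35^2 ≡ 92 (mod 103)
35^3 ≡ 27 (mod 103)
35^6 ≡ 8 (mod 103)
35^17 ≡ 47 (mod 103)
35^34 ≡ 46 (mod 103)
35^51 ≡ 102 (mod 103)
35^102 ≡ 1 (mod 103) ✓
The smallest such exponent is 102, so the order of 35 is 102.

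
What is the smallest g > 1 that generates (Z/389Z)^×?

φ(389) = 389 − 1 = 388 = 2^2 · 97.
g is a primitive root iff g^(388/q) ≢ 1 (mod 389) for each prime q ∈ {2, 97}.
g = 2: 2^194 ≡ 388; 2^4 ≡ 16 — none is 1, so 2 is a primitive root.
Hence the least primitive root of 389 is 2.

2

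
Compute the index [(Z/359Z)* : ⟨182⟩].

2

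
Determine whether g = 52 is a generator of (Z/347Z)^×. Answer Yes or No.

No

φ(347) = 347 − 1 = 346 = 2 · 173.
An element g generates (Z/347Z)^× iff g^(346/q) ≢ 1 (mod 347) for each prime q ∈ {2, 173}.
52^173 ≡ 1 (mod 347)  [q = 2: ≡ 1 ✗]
52^2 ≡ 275 (mod 347)  [q = 173: ≢ 1 ✓]
The check at q = 2 fails, so 52 generates a proper subgroup.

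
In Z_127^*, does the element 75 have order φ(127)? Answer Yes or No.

No

φ(127) = 127 − 1 = 126 = 2 · 3^2 · 7.
Test 75^(126/q) mod 127 for each prime factor q of 126:
75^63 ≡ 126 (mod 127)  [q = 2: ≢ 1 ✓]
75^42 ≡ 107 (mod 127)  [q = 3: ≢ 1 ✓]
75^18 ≡ 1 (mod 127)  [q = 7: ≡ 1 ✗]
Since 75^18 ≡ 1, the order of 75 divides 18 < 126, so 75 is not a primitive root.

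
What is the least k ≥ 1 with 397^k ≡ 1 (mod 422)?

70

Since 397 ∈ (Z/422Z)^×, its order divides φ(422) = φ(2)·φ(211) = 1·210 = 210 = 2 · 3 · 5 · 7.
Divisors of 210: 1, 2, 3, 5, 6, 7, 10, 14, 15, 21, 30, 35, 42, 70, 105, 210.
Test each divisor d:
397^1 ≡ 397 (mod 422)
397^2 ≡ 203 (mod 422)
397^3 ≡ 411 (mod 422)
397^5 ≡ 299 (mod 422)
397^6 ≡ 121 (mod 422)
397^7 ≡ 351 (mod 422)
397^10 ≡ 359 (mod 422)
397^14 ≡ 399 (mod 422)
397^15 ≡ 153 (mod 422)
397^21 ≡ 367 (mod 422)
397^30 ≡ 199 (mod 422)
397^35 ≡ 421 (mod 422)
397^42 ≡ 71 (mod 422)
397^70 ≡ 1 (mod 422) ✓
Hence ord(397) = 70.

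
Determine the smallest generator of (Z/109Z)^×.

6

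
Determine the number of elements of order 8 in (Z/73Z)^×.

φ(73) = 73 − 1 = 72 = 2^3 · 3^2.
(Z/73Z)^× is cyclic (|G| = 72); a cyclic group of order m has exactly φ(d) elements of each order d | m, and none otherwise.
8 = 2^3 divides 72, and φ(8) = 4.

4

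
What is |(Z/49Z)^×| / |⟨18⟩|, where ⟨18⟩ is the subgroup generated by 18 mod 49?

14

ord(18) | φ(49) = φ(7^2) = 7·(7−1) = 42 = 2 · 3 · 7.
Divisors of 42: 1, 2, 3, 6, 7, 14, 21, 42.
Compute 18^d (mod 49) for the divisors d until we hit 1:
18^1 ≡ 18 (mod 49)
18^2 ≡ 30 (mod 49)
18^3 ≡ 1 (mod 49) ✓
So ord_49(18) = 3, hence |⟨18⟩| = 3.
Index = |(Z/49Z)^×| / |⟨18⟩| = 42 / 3 = 14.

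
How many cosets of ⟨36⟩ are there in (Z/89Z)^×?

Since 36 ∈ (Z/89Z)^×, its order divides φ(89) = 89 − 1 = 88 = 2^3 · 11.
Divisors of 88: 1, 2, 4, 8, 11, 22, 44, 88.
Test each divisor d:
36^1 ≡ 36 (mod 89)
36^2 ≡ 50 (mod 89)
36^4 ≡ 8 (mod 89)
36^8 ≡ 64 (mod 89)
36^11 ≡ 34 (mod 89)
36^22 ≡ 88 (mod 89)
36^44 ≡ 1 (mod 89) ✓
So ord_89(36) = 44, hence |⟨36⟩| = 44.
The index is φ(89) / ord(36) = 88 / 44 = 2.

2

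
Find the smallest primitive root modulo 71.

7

φ(71) = 71 − 1 = 70 = 2 · 5 · 7.
g is a primitive root iff g^(70/q) ≢ 1 (mod 71) for each prime q ∈ {2, 5, 7}.
g = 2: 2^35 ≡ 1 — hits 1, so not a primitive root.
g = 3: 3^35 ≡ 1 — hits 1, so not a primitive root.
g = 4: 4^35 ≡ 1 — hits 1, so not a primitive root.
g = 5: 5^35 ≡ 1 — hits 1, so not a primitive root.
g = 6: 6^35 ≡ 1 — hits 1, so not a primitive root.
g = 7: 7^35 ≡ 70; 7^14 ≡ 54; 7^10 ≡ 45 — none is 1, so 7 is a primitive root.
Hence the least primitive root of 71 is 7.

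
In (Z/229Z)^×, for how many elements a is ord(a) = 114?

36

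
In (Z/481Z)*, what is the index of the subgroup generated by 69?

The order of 69 must divide φ(481) = φ(13·37) = (13−1)·(37−1) = 12·36 = 432 = 2^4 · 3^3.
Divisors of 432: 1, 2, 3, 4, 6, 8, 9, 12, 16, 18, 24, 27, 36, 48, 54, 72, 108, 144, 216, 432.
Evaluate successive powers at the divisors of 432:
69^1 ≡ 69 (mod 481)
69^2 ≡ 432 (mod 481)
69^3 ≡ 467 (mod 481)
69^4 ≡ 477 (mod 481)
69^6 ≡ 196 (mod 481)
69^8 ≡ 16 (mod 481)
69^9 ≡ 142 (mod 481)
69^12 ≡ 417 (mod 481)
69^16 ≡ 256 (mod 481)
69^18 ≡ 443 (mod 481)
69^24 ≡ 248 (mod 481)
69^27 ≡ 376 (mod 481)
69^36 ≡ 1 (mod 481) ✓
Thus |⟨69⟩| = ord(69) = 36.
The index is φ(481) / ord(69) = 432 / 36 = 12.

12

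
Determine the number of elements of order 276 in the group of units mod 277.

88

φ(277) = 277 − 1 = 276 = 2^2 · 3 · 23.
In a cyclic group of order 276, there are φ(d) elements of order d for each divisor d of 276, and zero for non-divisors.
276 = 2^2 · 3 · 23 divides 276, and φ(276) = 88.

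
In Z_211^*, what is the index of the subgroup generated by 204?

The order of 204 must divide φ(211) = 211 − 1 = 210 = 2 · 3 · 5 · 7.
Divisors of 210: 1, 2, 3, 5, 6, 7, 10, 14, 15, 21, 30, 35, 42, 70, 105, 210.
Check 204^d mod 211 for each divisor in increasing order:
204^1 ≡ 204 (mod 211)
204^2 ≡ 49 (mod 211)
204^3 ≡ 79 (mod 211)
204^5 ≡ 73 (mod 211)
204^6 ≡ 122 (mod 211)
204^7 ≡ 201 (mod 211)
204^10 ≡ 54 (mod 211)
204^14 ≡ 100 (mod 211)
204^15 ≡ 144 (mod 211)
204^21 ≡ 55 (mod 211)
204^30 ≡ 58 (mod 211)
204^35 ≡ 14 (mod 211)
204^42 ≡ 71 (mod 211)
204^70 ≡ 196 (mod 211)
204^105 ≡ 1 (mod 211) ✓
Thus |⟨204⟩| = ord(204) = 105.
[(Z/211Z)^× : ⟨204⟩] = 210/105 = 2.

2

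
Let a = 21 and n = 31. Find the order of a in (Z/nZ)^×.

30

By Lagrange's theorem, ord_31(21) divides φ(31) = 31 − 1 = 30 = 2 · 3 · 5.
Divisors of 30: 1, 2, 3, 5, 6, 10, 15, 30.
Evaluate successive powers at the divisors of 30:
21^1 ≡ 21 (mod 31)
21^2 ≡ 7 (mod 31)
21^3 ≡ 23 (mod 31)
21^5 ≡ 6 (mod 31)
21^6 ≡ 2 (mod 31)
21^10 ≡ 5 (mod 31)
21^15 ≡ 30 (mod 31)
21^30 ≡ 1 (mod 31) ✓
So ord_31(21) = 30.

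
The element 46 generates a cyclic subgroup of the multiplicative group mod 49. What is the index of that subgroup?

The order of 46 must divide φ(49) = φ(7^2) = 7·(7−1) = 42 = 2 · 3 · 7.
Divisors of 42: 1, 2, 3, 6, 7, 14, 21, 42.
Check 46^d mod 49 for each divisor in increasing order:
46^1 ≡ 46 (mod 49)
46^2 ≡ 9 (mod 49)
46^3 ≡ 22 (mod 49)
46^6 ≡ 43 (mod 49)
46^7 ≡ 18 (mod 49)
46^14 ≡ 30 (mod 49)
46^21 ≡ 1 (mod 49) ✓
Thus |⟨46⟩| = ord(46) = 21.
The index is φ(49) / ord(46) = 42 / 21 = 2.

2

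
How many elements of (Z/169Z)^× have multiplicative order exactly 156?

48

φ(169) = φ(13^2) = 13·(13−1) = 156 = 2^2 · 3 · 13.
(Z/169Z)^× is cyclic (|G| = 156); a cyclic group of order m has exactly φ(d) elements of each order d | m, and none otherwise.
156 = 2^2 · 3 · 13 divides 156, and φ(156) = 48.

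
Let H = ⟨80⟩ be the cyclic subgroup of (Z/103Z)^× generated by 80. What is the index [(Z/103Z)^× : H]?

3

By Lagrange's theorem, ord_103(80) divides φ(103) = 103 − 1 = 102 = 2 · 3 · 17.
Divisors of 102: 1, 2, 3, 6, 17, 34, 51, 102.
Check 80^d mod 103 for each divisor in increasing order:
80^1 ≡ 80 (mod 103)
80^2 ≡ 14 (mod 103)
80^3 ≡ 90 (mod 103)
80^6 ≡ 66 (mod 103)
80^17 ≡ 102 (mod 103)
80^34 ≡ 1 (mod 103) ✓
So ord_103(80) = 34, hence |⟨80⟩| = 34.
[(Z/103Z)^× : ⟨80⟩] = 102/34 = 3.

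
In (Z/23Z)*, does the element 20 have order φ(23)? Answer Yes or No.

Yes

φ(23) = 23 − 1 = 22 = 2 · 11.
An element g generates (Z/23Z)^× iff g^(22/q) ≢ 1 (mod 23) for each prime q ∈ {2, 11}.
20^11 ≡ 22 (mod 23)  [q = 2: ≢ 1 ✓]
20^2 ≡ 9 (mod 23)  [q = 11: ≢ 1 ✓]
None equal 1, so ord_23(20) = 22: 20 is a primitive root.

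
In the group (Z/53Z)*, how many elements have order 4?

φ(53) = 53 − 1 = 52 = 2^2 · 13.
(Z/53Z)^× is cyclic (|G| = 52); a cyclic group of order m has exactly φ(d) elements of each order d | m, and none otherwise.
4 = 2^2 divides 52, and φ(4) = 2.

2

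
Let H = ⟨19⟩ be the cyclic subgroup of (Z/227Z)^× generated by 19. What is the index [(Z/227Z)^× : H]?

2

By Lagrange's theorem, ord_227(19) divides φ(227) = 227 − 1 = 226 = 2 · 113.
Divisors of 226: 1, 2, 113, 226.
Test each divisor d:
19^1 ≡ 19
19^2 ≡ 134
19^113 ≡ 1
The order of 19 is 113, so the subgroup it generates has 113 elements.
The index is φ(227) / ord(19) = 226 / 113 = 2.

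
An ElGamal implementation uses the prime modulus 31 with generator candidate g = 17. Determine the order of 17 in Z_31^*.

30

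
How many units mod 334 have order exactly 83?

φ(334) = φ(2)·φ(167) = 1·166 = 166 = 2 · 83.
(Z/334Z)^× is cyclic (|G| = 166); a cyclic group of order m has exactly φ(d) elements of each order d | m, and none otherwise.
83 | 166, and φ(83) = 83 − 1 = 82.

82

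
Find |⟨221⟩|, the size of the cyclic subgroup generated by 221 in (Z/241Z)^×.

120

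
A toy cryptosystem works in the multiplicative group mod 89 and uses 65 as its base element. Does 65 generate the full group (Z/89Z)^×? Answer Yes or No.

φ(89) = 89 − 1 = 88 = 2^3 · 11.
An element g generates (Z/89Z)^× iff g^(88/q) ≢ 1 (mod 89) for each prime q ∈ {2, 11}.
65^44 ≡ 88 (mod 89)  [q = 2: ≢ 1 ✓]
65^8 ≡ 78 (mod 89)  [q = 11: ≢ 1 ✓]
All checks pass, so 65 has order 88 and is a primitive root modulo 89.

Yes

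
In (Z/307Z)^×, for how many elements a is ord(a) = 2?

1

φ(307) = 307 − 1 = 306 = 2 · 3^2 · 17.
(Z/307Z)^× is cyclic (|G| = 306); a cyclic group of order m has exactly φ(d) elements of each order d | m, and none otherwise.
2 | 306, and φ(2) = 2 − 1 = 1.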